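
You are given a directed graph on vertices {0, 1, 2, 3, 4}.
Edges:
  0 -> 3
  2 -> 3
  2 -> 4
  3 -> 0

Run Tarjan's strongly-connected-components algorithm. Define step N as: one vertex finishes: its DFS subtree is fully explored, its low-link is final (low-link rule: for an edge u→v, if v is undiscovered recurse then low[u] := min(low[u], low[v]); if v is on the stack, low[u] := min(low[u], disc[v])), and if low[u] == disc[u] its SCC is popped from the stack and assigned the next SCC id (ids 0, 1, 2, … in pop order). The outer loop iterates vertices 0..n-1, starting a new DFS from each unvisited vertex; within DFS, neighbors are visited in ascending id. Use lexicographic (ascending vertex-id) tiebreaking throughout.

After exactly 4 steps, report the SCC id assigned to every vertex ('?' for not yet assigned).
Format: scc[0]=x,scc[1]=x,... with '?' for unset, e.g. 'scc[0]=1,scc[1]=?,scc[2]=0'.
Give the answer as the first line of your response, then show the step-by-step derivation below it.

scc[0]=0,scc[1]=1,scc[2]=?,scc[3]=0,scc[4]=2

step 1: low=(low[0]=0,low[1]=?,low[2]=?,low[3]=0,low[4]=?); scc=(scc[0]=?,scc[1]=?,scc[2]=?,scc[3]=?,scc[4]=?)
step 2: low=(low[0]=0,low[1]=?,low[2]=?,low[3]=0,low[4]=?); scc=(scc[0]=0,scc[1]=?,scc[2]=?,scc[3]=0,scc[4]=?)
step 3: low=(low[0]=0,low[1]=2,low[2]=?,low[3]=0,low[4]=?); scc=(scc[0]=0,scc[1]=1,scc[2]=?,scc[3]=0,scc[4]=?)
step 4: low=(low[0]=0,low[1]=2,low[2]=3,low[3]=0,low[4]=4); scc=(scc[0]=0,scc[1]=1,scc[2]=?,scc[3]=0,scc[4]=2)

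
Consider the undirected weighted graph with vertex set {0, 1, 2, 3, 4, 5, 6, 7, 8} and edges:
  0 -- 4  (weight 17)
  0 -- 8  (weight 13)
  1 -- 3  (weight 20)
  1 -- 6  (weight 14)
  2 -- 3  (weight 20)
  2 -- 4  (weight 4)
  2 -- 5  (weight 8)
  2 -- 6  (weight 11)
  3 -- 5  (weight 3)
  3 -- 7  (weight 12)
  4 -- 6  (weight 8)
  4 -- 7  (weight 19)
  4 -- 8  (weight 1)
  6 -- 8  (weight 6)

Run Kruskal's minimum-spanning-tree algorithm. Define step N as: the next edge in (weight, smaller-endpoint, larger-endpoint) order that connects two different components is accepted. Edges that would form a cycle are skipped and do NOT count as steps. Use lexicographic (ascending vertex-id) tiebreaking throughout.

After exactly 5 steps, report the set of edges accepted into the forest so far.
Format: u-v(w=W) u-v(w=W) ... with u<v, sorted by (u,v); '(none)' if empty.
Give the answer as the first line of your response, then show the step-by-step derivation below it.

2-4(w=4) 2-5(w=8) 3-5(w=3) 4-8(w=1) 6-8(w=6)

step 1: add edge 4-8 (w=1); MST = {4-8(w=1)}
step 2: add edge 3-5 (w=3); MST = {3-5(w=3) 4-8(w=1)}
step 3: add edge 2-4 (w=4); MST = {2-4(w=4) 3-5(w=3) 4-8(w=1)}
step 4: add edge 6-8 (w=6); MST = {2-4(w=4) 3-5(w=3) 4-8(w=1) 6-8(w=6)}
step 5: add edge 2-5 (w=8); MST = {2-4(w=4) 2-5(w=8) 3-5(w=3) 4-8(w=1) 6-8(w=6)}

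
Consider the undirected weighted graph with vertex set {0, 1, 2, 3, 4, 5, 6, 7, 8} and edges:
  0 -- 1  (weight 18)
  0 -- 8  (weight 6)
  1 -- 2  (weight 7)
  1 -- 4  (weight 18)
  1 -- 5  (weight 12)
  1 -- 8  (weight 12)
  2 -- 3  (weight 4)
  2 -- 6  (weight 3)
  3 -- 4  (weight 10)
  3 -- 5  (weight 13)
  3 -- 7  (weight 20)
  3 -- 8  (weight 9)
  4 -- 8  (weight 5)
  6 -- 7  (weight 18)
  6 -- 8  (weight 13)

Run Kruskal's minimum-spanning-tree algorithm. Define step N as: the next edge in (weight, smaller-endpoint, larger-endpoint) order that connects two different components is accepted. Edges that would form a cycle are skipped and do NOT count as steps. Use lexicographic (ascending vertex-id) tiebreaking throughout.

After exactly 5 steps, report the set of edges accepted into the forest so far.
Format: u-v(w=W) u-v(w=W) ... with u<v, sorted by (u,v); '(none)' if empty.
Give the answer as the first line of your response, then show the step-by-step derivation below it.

0-8(w=6) 1-2(w=7) 2-3(w=4) 2-6(w=3) 4-8(w=5)

step 1: add edge 2-6 (w=3); MST = {2-6(w=3)}
step 2: add edge 2-3 (w=4); MST = {2-3(w=4) 2-6(w=3)}
step 3: add edge 4-8 (w=5); MST = {2-3(w=4) 2-6(w=3) 4-8(w=5)}
step 4: add edge 0-8 (w=6); MST = {0-8(w=6) 2-3(w=4) 2-6(w=3) 4-8(w=5)}
step 5: add edge 1-2 (w=7); MST = {0-8(w=6) 1-2(w=7) 2-3(w=4) 2-6(w=3) 4-8(w=5)}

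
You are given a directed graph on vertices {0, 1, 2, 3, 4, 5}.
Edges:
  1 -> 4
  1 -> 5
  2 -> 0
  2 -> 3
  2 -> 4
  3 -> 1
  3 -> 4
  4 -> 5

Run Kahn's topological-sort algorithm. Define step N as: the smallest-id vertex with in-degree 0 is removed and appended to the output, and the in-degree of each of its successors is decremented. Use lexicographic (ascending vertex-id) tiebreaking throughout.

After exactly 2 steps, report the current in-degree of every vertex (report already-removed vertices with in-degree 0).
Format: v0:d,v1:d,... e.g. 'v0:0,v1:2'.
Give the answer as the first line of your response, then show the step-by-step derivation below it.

v0:0,v1:1,v2:0,v3:0,v4:2,v5:2

step 1: output 2; order=[2]; indeg=(0,1,0,0,2,2)
step 2: output 0; order=[2,0]; indeg=(0,1,0,0,2,2)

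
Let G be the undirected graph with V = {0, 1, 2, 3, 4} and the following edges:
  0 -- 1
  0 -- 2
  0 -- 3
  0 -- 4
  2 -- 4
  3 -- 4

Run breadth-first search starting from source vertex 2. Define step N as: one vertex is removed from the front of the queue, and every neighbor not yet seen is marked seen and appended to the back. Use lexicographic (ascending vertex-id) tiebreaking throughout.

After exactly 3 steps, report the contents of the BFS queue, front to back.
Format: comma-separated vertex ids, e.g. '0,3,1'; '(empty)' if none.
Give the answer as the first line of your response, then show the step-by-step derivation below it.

1,3

step 1: dequeue 2; queue=[0,4]; order=2
step 2: dequeue 0; queue=[4,1,3]; order=2,0
step 3: dequeue 4; queue=[1,3]; order=2,0,4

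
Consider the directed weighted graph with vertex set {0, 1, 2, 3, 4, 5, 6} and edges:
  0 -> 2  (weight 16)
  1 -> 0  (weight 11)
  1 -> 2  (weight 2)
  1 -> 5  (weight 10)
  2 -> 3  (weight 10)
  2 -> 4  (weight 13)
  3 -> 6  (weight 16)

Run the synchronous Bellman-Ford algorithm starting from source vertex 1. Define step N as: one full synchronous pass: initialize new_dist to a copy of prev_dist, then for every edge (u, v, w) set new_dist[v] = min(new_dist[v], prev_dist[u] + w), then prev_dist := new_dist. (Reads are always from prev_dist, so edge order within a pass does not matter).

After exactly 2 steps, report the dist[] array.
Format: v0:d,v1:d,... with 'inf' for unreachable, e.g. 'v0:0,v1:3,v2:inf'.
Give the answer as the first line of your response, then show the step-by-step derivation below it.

v0:11,v1:0,v2:2,v3:12,v4:15,v5:10,v6:inf

step 1: dist = v0:11,v1:0,v2:2,v3:inf,v4:inf,v5:10,v6:inf
step 2: dist = v0:11,v1:0,v2:2,v3:12,v4:15,v5:10,v6:inf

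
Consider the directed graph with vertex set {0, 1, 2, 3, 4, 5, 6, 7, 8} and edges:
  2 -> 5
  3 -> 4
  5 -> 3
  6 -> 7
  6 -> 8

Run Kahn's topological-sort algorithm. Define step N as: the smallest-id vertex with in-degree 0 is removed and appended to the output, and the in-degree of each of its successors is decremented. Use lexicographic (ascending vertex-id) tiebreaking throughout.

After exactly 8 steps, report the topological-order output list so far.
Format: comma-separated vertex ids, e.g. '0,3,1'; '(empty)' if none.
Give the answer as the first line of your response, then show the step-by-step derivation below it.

0,1,2,5,3,4,6,7

step 1: output 0; order=[0]; indeg=(0,0,0,1,1,1,0,1,1)
step 2: output 1; order=[0,1]; indeg=(0,0,0,1,1,1,0,1,1)
step 3: output 2; order=[0,1,2]; indeg=(0,0,0,1,1,0,0,1,1)
step 4: output 5; order=[0,1,2,5]; indeg=(0,0,0,0,1,0,0,1,1)
step 5: output 3; order=[0,1,2,5,3]; indeg=(0,0,0,0,0,0,0,1,1)
step 6: output 4; order=[0,1,2,5,3,4]; indeg=(0,0,0,0,0,0,0,1,1)
step 7: output 6; order=[0,1,2,5,3,4,6]; indeg=(0,0,0,0,0,0,0,0,0)
step 8: output 7; order=[0,1,2,5,3,4,6,7]; indeg=(0,0,0,0,0,0,0,0,0)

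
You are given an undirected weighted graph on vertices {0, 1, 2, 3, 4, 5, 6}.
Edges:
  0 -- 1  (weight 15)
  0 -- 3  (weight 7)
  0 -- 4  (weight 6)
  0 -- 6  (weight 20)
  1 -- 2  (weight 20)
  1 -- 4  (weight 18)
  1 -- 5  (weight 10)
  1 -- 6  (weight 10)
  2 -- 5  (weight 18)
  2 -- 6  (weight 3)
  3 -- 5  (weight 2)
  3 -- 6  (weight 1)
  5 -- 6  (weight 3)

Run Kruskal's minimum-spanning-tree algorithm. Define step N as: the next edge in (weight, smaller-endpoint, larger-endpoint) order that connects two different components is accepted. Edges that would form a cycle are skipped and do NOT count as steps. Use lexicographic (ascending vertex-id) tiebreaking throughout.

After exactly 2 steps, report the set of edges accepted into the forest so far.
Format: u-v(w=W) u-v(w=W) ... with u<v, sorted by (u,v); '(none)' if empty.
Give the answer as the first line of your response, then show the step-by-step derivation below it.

3-5(w=2) 3-6(w=1)

step 1: add edge 3-6 (w=1); MST = {3-6(w=1)}
step 2: add edge 3-5 (w=2); MST = {3-5(w=2) 3-6(w=1)}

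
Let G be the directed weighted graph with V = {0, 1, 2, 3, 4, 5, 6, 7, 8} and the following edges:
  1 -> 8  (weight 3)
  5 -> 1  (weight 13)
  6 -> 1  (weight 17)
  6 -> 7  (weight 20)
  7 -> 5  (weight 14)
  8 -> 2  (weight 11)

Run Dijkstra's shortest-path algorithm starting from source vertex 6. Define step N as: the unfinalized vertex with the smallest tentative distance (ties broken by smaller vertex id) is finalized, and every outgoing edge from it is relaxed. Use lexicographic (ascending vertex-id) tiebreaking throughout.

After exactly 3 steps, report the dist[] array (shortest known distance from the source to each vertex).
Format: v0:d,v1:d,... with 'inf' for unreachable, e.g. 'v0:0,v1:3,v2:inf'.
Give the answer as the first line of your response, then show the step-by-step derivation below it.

v0:inf,v1:17,v2:inf,v3:inf,v4:inf,v5:34,v6:0,v7:20,v8:20

step 1: dist = v0:inf,v1:17,v2:inf,v3:inf,v4:inf,v5:inf,v6:0,v7:20,v8:inf
step 2: dist = v0:inf,v1:17,v2:inf,v3:inf,v4:inf,v5:inf,v6:0,v7:20,v8:20
step 3: dist = v0:inf,v1:17,v2:inf,v3:inf,v4:inf,v5:34,v6:0,v7:20,v8:20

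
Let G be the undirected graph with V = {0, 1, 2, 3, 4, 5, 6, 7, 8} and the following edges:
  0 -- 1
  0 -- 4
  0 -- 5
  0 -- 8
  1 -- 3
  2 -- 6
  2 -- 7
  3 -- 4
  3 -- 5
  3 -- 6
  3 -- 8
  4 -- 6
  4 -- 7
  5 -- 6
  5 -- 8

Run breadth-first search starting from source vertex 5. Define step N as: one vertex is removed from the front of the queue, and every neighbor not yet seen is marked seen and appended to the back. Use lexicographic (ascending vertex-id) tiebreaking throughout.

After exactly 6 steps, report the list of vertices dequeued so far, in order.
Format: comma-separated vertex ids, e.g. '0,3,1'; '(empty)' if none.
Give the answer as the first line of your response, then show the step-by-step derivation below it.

5,0,3,6,8,1

step 1: dequeue 5; queue=[0,3,6,8]; order=5
step 2: dequeue 0; queue=[3,6,8,1,4]; order=5,0
step 3: dequeue 3; queue=[6,8,1,4]; order=5,0,3
step 4: dequeue 6; queue=[8,1,4,2]; order=5,0,3,6
step 5: dequeue 8; queue=[1,4,2]; order=5,0,3,6,8
step 6: dequeue 1; queue=[4,2]; order=5,0,3,6,8,1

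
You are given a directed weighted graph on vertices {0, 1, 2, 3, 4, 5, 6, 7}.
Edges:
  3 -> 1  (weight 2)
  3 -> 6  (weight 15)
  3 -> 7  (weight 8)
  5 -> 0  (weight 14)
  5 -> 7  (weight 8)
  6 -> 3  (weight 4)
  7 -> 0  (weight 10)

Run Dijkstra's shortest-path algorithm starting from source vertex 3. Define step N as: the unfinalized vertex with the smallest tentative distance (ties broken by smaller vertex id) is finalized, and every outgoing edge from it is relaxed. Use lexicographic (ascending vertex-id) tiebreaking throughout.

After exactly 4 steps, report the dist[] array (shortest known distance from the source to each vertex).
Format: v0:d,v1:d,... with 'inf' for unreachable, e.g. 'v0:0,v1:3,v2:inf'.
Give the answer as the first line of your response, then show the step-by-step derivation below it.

v0:18,v1:2,v2:inf,v3:0,v4:inf,v5:inf,v6:15,v7:8

step 1: dist = v0:inf,v1:2,v2:inf,v3:0,v4:inf,v5:inf,v6:15,v7:8
step 2: dist = v0:inf,v1:2,v2:inf,v3:0,v4:inf,v5:inf,v6:15,v7:8
step 3: dist = v0:18,v1:2,v2:inf,v3:0,v4:inf,v5:inf,v6:15,v7:8
step 4: dist = v0:18,v1:2,v2:inf,v3:0,v4:inf,v5:inf,v6:15,v7:8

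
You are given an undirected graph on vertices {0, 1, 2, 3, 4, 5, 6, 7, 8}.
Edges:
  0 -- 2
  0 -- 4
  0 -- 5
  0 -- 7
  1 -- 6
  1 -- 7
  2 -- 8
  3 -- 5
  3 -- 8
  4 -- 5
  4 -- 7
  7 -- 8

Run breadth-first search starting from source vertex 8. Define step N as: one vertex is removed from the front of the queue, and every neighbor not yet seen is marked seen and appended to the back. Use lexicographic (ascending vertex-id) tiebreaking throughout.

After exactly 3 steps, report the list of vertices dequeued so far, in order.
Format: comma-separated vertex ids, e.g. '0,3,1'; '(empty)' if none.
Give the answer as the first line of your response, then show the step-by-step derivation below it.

8,2,3

step 1: dequeue 8; queue=[2,3,7]; order=8
step 2: dequeue 2; queue=[3,7,0]; order=8,2
step 3: dequeue 3; queue=[7,0,5]; order=8,2,3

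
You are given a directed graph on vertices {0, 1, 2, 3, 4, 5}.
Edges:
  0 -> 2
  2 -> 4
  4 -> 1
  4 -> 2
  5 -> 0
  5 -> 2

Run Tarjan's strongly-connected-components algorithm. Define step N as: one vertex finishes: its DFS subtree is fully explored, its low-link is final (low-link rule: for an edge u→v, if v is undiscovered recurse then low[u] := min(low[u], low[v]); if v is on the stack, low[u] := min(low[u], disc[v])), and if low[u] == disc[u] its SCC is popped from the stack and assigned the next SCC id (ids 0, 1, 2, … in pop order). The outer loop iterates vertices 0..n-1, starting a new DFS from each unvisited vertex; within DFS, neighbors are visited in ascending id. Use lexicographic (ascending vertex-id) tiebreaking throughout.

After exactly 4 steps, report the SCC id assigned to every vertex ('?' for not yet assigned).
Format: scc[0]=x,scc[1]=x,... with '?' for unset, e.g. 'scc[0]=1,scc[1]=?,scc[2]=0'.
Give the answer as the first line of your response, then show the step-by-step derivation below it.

scc[0]=2,scc[1]=0,scc[2]=1,scc[3]=?,scc[4]=1,scc[5]=?

step 1: low=(low[0]=0,low[1]=3,low[2]=1,low[3]=?,low[4]=2,low[5]=?); scc=(scc[0]=?,scc[1]=0,scc[2]=?,scc[3]=?,scc[4]=?,scc[5]=?)
step 2: low=(low[0]=0,low[1]=3,low[2]=1,low[3]=?,low[4]=1,low[5]=?); scc=(scc[0]=?,scc[1]=0,scc[2]=?,scc[3]=?,scc[4]=?,scc[5]=?)
step 3: low=(low[0]=0,low[1]=3,low[2]=1,low[3]=?,low[4]=1,low[5]=?); scc=(scc[0]=?,scc[1]=0,scc[2]=1,scc[3]=?,scc[4]=1,scc[5]=?)
step 4: low=(low[0]=0,low[1]=3,low[2]=1,low[3]=?,low[4]=1,low[5]=?); scc=(scc[0]=2,scc[1]=0,scc[2]=1,scc[3]=?,scc[4]=1,scc[5]=?)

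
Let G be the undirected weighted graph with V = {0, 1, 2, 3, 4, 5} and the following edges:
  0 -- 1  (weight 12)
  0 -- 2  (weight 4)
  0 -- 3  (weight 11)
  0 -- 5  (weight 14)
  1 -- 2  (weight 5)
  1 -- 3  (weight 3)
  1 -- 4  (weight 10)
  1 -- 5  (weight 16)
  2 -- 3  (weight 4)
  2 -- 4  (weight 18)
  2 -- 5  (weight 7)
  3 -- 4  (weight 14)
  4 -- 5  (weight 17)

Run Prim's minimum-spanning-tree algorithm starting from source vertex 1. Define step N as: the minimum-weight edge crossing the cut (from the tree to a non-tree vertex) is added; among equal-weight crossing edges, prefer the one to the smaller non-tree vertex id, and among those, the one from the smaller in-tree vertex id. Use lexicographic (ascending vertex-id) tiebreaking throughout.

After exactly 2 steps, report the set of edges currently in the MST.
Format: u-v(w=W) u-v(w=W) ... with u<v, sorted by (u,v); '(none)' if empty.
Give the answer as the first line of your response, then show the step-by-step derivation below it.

1-3(w=3) 2-3(w=4)

step 1: add edge 1-3 (w=3); MST = {1-3(w=3)}
step 2: add edge 2-3 (w=4); MST = {1-3(w=3) 2-3(w=4)}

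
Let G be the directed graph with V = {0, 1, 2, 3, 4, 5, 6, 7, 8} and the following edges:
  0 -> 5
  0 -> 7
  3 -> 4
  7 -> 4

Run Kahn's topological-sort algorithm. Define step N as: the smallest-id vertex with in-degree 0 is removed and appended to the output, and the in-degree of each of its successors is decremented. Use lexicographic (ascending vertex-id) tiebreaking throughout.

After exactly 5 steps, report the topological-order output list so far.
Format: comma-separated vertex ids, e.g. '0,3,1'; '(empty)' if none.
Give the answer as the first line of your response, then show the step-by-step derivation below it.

0,1,2,3,5

step 1: output 0; order=[0]; indeg=(0,0,0,0,2,0,0,0,0)
step 2: output 1; order=[0,1]; indeg=(0,0,0,0,2,0,0,0,0)
step 3: output 2; order=[0,1,2]; indeg=(0,0,0,0,2,0,0,0,0)
step 4: output 3; order=[0,1,2,3]; indeg=(0,0,0,0,1,0,0,0,0)
step 5: output 5; order=[0,1,2,3,5]; indeg=(0,0,0,0,1,0,0,0,0)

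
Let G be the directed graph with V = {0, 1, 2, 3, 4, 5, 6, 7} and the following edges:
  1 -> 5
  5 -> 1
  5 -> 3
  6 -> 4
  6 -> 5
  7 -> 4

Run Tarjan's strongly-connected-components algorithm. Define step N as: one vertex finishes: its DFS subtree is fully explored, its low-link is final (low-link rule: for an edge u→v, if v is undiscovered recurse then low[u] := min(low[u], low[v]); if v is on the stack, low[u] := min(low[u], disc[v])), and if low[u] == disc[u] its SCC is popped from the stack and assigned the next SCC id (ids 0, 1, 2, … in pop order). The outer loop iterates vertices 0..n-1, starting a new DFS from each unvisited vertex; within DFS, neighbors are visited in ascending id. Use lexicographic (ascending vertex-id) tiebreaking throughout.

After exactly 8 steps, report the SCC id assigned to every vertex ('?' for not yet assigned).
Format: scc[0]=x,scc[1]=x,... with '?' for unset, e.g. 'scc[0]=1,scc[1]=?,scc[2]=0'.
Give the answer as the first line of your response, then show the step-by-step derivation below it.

scc[0]=0,scc[1]=2,scc[2]=3,scc[3]=1,scc[4]=4,scc[5]=2,scc[6]=5,scc[7]=6

step 1: low=(low[0]=0,low[1]=?,low[2]=?,low[3]=?,low[4]=?,low[5]=?,low[6]=?,low[7]=?); scc=(scc[0]=0,scc[1]=?,scc[2]=?,scc[3]=?,scc[4]=?,scc[5]=?,scc[6]=?,scc[7]=?)
step 2: low=(low[0]=0,low[1]=1,low[2]=?,low[3]=3,low[4]=?,low[5]=1,low[6]=?,low[7]=?); scc=(scc[0]=0,scc[1]=?,scc[2]=?,scc[3]=1,scc[4]=?,scc[5]=?,scc[6]=?,scc[7]=?)
step 3: low=(low[0]=0,low[1]=1,low[2]=?,low[3]=3,low[4]=?,low[5]=1,low[6]=?,low[7]=?); scc=(scc[0]=0,scc[1]=?,scc[2]=?,scc[3]=1,scc[4]=?,scc[5]=?,scc[6]=?,scc[7]=?)
step 4: low=(low[0]=0,low[1]=1,low[2]=?,low[3]=3,low[4]=?,low[5]=1,low[6]=?,low[7]=?); scc=(scc[0]=0,scc[1]=2,scc[2]=?,scc[3]=1,scc[4]=?,scc[5]=2,scc[6]=?,scc[7]=?)
step 5: low=(low[0]=0,low[1]=1,low[2]=4,low[3]=3,low[4]=?,low[5]=1,low[6]=?,low[7]=?); scc=(scc[0]=0,scc[1]=2,scc[2]=3,scc[3]=1,scc[4]=?,scc[5]=2,scc[6]=?,scc[7]=?)
step 6: low=(low[0]=0,low[1]=1,low[2]=4,low[3]=3,low[4]=5,low[5]=1,low[6]=?,low[7]=?); scc=(scc[0]=0,scc[1]=2,scc[2]=3,scc[3]=1,scc[4]=4,scc[5]=2,scc[6]=?,scc[7]=?)
step 7: low=(low[0]=0,low[1]=1,low[2]=4,low[3]=3,low[4]=5,low[5]=1,low[6]=6,low[7]=?); scc=(scc[0]=0,scc[1]=2,scc[2]=3,scc[3]=1,scc[4]=4,scc[5]=2,scc[6]=5,scc[7]=?)
step 8: low=(low[0]=0,low[1]=1,low[2]=4,low[3]=3,low[4]=5,low[5]=1,low[6]=6,low[7]=7); scc=(scc[0]=0,scc[1]=2,scc[2]=3,scc[3]=1,scc[4]=4,scc[5]=2,scc[6]=5,scc[7]=6)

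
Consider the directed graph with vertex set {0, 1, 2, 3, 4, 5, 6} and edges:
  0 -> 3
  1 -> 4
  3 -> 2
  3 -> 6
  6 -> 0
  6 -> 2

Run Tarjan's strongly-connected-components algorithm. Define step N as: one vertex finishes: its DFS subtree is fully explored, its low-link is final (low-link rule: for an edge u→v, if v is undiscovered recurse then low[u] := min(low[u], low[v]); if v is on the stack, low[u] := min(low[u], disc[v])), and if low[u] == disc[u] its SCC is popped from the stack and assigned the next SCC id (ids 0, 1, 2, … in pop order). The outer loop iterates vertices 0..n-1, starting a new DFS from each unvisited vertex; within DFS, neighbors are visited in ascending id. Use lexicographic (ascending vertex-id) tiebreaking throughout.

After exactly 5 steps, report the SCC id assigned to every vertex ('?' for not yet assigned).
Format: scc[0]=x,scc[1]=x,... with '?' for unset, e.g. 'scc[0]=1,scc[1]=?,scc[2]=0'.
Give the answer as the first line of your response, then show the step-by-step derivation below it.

scc[0]=1,scc[1]=?,scc[2]=0,scc[3]=1,scc[4]=2,scc[5]=?,scc[6]=1

step 1: low=(low[0]=0,low[1]=?,low[2]=2,low[3]=1,low[4]=?,low[5]=?,low[6]=?); scc=(scc[0]=?,scc[1]=?,scc[2]=0,scc[3]=?,scc[4]=?,scc[5]=?,scc[6]=?)
step 2: low=(low[0]=0,low[1]=?,low[2]=2,low[3]=1,low[4]=?,low[5]=?,low[6]=0); scc=(scc[0]=?,scc[1]=?,scc[2]=0,scc[3]=?,scc[4]=?,scc[5]=?,scc[6]=?)
step 3: low=(low[0]=0,low[1]=?,low[2]=2,low[3]=0,low[4]=?,low[5]=?,low[6]=0); scc=(scc[0]=?,scc[1]=?,scc[2]=0,scc[3]=?,scc[4]=?,scc[5]=?,scc[6]=?)
step 4: low=(low[0]=0,low[1]=?,low[2]=2,low[3]=0,low[4]=?,low[5]=?,low[6]=0); scc=(scc[0]=1,scc[1]=?,scc[2]=0,scc[3]=1,scc[4]=?,scc[5]=?,scc[6]=1)
step 5: low=(low[0]=0,low[1]=4,low[2]=2,low[3]=0,low[4]=5,low[5]=?,low[6]=0); scc=(scc[0]=1,scc[1]=?,scc[2]=0,scc[3]=1,scc[4]=2,scc[5]=?,scc[6]=1)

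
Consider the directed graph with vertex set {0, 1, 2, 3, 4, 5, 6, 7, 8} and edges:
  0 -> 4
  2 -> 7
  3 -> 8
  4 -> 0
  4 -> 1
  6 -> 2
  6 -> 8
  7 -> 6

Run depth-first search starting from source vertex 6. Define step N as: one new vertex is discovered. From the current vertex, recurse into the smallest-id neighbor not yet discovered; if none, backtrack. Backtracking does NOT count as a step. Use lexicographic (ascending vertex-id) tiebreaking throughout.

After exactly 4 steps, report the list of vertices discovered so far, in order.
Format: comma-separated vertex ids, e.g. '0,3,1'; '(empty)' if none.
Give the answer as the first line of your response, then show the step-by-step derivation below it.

6,2,7,8

step 1: discover 6; path=6; order=6
step 2: discover 2; path=6>2; order=6,2
step 3: discover 7; path=6>2>7; order=6,2,7
step 4: discover 8; path=6>8; order=6,2,7,8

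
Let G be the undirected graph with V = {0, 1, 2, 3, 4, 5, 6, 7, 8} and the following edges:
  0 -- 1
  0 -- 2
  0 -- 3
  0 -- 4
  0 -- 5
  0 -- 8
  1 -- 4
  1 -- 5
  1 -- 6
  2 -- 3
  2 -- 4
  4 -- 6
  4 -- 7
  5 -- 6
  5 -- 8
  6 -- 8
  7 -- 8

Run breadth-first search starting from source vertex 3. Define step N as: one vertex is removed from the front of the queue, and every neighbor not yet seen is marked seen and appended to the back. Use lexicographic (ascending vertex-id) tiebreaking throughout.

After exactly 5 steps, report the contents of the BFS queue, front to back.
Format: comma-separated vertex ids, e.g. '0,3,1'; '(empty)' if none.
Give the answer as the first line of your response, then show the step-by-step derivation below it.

5,8,6,7

step 1: dequeue 3; queue=[0,2]; order=3
step 2: dequeue 0; queue=[2,1,4,5,8]; order=3,0
step 3: dequeue 2; queue=[1,4,5,8]; order=3,0,2
step 4: dequeue 1; queue=[4,5,8,6]; order=3,0,2,1
step 5: dequeue 4; queue=[5,8,6,7]; order=3,0,2,1,4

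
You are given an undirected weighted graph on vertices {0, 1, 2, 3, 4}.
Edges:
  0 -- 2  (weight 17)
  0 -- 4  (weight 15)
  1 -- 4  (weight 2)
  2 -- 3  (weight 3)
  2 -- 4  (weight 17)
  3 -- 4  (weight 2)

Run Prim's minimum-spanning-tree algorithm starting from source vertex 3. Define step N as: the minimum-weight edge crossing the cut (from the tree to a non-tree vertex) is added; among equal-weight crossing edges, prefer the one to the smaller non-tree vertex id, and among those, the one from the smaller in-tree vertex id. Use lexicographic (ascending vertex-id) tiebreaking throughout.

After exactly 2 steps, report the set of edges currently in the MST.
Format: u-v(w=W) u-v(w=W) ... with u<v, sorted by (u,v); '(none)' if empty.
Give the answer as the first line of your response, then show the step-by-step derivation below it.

1-4(w=2) 3-4(w=2)

step 1: add edge 3-4 (w=2); MST = {3-4(w=2)}
step 2: add edge 1-4 (w=2); MST = {1-4(w=2) 3-4(w=2)}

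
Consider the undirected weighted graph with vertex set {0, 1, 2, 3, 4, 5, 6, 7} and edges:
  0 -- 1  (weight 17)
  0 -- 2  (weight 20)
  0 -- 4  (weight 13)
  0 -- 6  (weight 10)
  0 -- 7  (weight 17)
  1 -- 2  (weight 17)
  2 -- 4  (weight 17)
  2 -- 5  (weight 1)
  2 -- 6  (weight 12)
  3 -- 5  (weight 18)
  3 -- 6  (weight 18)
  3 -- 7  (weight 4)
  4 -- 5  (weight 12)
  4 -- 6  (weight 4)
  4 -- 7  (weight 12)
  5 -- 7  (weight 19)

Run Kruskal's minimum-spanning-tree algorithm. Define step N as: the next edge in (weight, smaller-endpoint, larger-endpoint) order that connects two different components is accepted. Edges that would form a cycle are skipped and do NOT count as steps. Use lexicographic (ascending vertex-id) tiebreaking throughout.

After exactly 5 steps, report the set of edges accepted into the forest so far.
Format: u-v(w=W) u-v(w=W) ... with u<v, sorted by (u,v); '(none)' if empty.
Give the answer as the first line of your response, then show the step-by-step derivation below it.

0-6(w=10) 2-5(w=1) 2-6(w=12) 3-7(w=4) 4-6(w=4)

step 1: add edge 2-5 (w=1); MST = {2-5(w=1)}
step 2: add edge 3-7 (w=4); MST = {2-5(w=1) 3-7(w=4)}
step 3: add edge 4-6 (w=4); MST = {2-5(w=1) 3-7(w=4) 4-6(w=4)}
step 4: add edge 0-6 (w=10); MST = {0-6(w=10) 2-5(w=1) 3-7(w=4) 4-6(w=4)}
step 5: add edge 2-6 (w=12); MST = {0-6(w=10) 2-5(w=1) 2-6(w=12) 3-7(w=4) 4-6(w=4)}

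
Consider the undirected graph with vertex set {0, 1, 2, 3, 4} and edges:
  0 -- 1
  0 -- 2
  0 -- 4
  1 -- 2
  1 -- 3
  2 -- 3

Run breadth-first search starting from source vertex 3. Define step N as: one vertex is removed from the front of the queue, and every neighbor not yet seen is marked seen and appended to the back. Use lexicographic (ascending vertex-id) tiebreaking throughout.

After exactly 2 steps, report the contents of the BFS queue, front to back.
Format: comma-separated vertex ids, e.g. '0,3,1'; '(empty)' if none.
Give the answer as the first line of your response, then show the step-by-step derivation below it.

2,0

step 1: dequeue 3; queue=[1,2]; order=3
step 2: dequeue 1; queue=[2,0]; order=3,1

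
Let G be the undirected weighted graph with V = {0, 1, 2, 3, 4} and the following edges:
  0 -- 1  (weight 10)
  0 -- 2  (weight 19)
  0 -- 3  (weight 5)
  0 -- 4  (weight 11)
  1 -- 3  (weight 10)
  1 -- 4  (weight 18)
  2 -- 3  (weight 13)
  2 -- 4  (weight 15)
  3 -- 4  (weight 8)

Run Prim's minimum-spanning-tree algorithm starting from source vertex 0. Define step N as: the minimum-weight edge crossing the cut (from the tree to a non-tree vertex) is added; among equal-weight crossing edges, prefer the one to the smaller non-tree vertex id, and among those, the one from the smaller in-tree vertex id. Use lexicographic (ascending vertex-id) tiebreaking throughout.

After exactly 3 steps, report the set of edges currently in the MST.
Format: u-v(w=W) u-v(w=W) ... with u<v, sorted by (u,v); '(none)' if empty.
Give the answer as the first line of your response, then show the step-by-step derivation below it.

0-1(w=10) 0-3(w=5) 3-4(w=8)

step 1: add edge 0-3 (w=5); MST = {0-3(w=5)}
step 2: add edge 3-4 (w=8); MST = {0-3(w=5) 3-4(w=8)}
step 3: add edge 0-1 (w=10); MST = {0-1(w=10) 0-3(w=5) 3-4(w=8)}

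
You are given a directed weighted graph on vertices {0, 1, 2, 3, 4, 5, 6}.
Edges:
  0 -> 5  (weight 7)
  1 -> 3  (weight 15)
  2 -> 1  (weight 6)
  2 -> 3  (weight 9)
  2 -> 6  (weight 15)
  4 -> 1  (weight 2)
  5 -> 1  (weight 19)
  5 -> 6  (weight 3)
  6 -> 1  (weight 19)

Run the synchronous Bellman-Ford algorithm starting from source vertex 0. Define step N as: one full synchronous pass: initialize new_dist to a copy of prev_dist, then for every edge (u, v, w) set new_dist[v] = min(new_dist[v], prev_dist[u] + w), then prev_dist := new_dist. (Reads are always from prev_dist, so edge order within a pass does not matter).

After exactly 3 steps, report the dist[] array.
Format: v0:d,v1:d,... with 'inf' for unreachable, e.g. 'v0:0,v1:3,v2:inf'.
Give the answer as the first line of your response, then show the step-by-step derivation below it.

v0:0,v1:26,v2:inf,v3:41,v4:inf,v5:7,v6:10

step 1: dist = v0:0,v1:inf,v2:inf,v3:inf,v4:inf,v5:7,v6:inf
step 2: dist = v0:0,v1:26,v2:inf,v3:inf,v4:inf,v5:7,v6:10
step 3: dist = v0:0,v1:26,v2:inf,v3:41,v4:inf,v5:7,v6:10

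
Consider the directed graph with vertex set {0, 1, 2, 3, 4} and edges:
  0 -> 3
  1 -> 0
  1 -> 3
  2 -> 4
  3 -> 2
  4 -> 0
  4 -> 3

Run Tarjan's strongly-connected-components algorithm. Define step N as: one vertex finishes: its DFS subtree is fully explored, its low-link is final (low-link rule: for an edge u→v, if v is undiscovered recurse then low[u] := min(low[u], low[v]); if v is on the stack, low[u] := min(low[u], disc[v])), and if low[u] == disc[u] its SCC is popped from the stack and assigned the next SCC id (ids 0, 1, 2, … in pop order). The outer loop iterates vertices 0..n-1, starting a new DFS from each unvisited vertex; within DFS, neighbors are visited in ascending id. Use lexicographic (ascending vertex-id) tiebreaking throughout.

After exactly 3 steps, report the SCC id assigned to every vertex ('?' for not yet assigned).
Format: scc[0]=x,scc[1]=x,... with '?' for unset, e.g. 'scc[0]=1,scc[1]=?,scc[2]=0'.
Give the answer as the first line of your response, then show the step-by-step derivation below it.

scc[0]=?,scc[1]=?,scc[2]=?,scc[3]=?,scc[4]=?

step 1: low=(low[0]=0,low[1]=?,low[2]=2,low[3]=1,low[4]=0); scc=(scc[0]=?,scc[1]=?,scc[2]=?,scc[3]=?,scc[4]=?)
step 2: low=(low[0]=0,low[1]=?,low[2]=0,low[3]=1,low[4]=0); scc=(scc[0]=?,scc[1]=?,scc[2]=?,scc[3]=?,scc[4]=?)
step 3: low=(low[0]=0,low[1]=?,low[2]=0,low[3]=0,low[4]=0); scc=(scc[0]=?,scc[1]=?,scc[2]=?,scc[3]=?,scc[4]=?)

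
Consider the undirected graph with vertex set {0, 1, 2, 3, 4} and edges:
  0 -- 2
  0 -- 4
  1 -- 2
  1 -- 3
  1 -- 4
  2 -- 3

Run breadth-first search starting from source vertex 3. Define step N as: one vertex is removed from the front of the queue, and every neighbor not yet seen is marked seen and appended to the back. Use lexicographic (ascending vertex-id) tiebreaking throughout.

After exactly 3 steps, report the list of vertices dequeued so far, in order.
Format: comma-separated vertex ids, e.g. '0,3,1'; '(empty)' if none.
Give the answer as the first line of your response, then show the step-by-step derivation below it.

3,1,2

step 1: dequeue 3; queue=[1,2]; order=3
step 2: dequeue 1; queue=[2,4]; order=3,1
step 3: dequeue 2; queue=[4,0]; order=3,1,2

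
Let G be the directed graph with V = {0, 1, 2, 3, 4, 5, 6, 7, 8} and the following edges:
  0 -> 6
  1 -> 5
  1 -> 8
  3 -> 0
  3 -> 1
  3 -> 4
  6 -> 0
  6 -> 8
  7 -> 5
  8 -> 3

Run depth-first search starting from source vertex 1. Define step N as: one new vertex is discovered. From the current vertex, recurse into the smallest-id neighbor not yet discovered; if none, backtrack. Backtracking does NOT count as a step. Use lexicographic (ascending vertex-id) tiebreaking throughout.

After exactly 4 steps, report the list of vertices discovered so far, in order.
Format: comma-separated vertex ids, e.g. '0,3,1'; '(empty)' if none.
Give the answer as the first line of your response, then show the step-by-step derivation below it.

1,5,8,3

step 1: discover 1; path=1; order=1
step 2: discover 5; path=1>5; order=1,5
step 3: discover 8; path=1>8; order=1,5,8
step 4: discover 3; path=1>8>3; order=1,5,8,3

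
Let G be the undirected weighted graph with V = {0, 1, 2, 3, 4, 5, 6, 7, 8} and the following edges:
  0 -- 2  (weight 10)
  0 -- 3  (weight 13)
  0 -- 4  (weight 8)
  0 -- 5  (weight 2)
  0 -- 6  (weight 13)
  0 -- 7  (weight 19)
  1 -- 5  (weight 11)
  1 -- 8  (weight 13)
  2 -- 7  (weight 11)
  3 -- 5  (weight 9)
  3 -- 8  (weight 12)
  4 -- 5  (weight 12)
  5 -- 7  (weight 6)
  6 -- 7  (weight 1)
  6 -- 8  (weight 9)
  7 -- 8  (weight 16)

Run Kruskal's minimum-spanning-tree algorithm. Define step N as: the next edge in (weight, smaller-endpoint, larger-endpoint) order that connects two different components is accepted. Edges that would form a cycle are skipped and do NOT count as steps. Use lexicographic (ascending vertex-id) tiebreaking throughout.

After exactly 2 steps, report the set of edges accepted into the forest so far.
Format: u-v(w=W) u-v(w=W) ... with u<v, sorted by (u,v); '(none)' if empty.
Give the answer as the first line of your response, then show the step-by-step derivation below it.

0-5(w=2) 6-7(w=1)

step 1: add edge 6-7 (w=1); MST = {6-7(w=1)}
step 2: add edge 0-5 (w=2); MST = {0-5(w=2) 6-7(w=1)}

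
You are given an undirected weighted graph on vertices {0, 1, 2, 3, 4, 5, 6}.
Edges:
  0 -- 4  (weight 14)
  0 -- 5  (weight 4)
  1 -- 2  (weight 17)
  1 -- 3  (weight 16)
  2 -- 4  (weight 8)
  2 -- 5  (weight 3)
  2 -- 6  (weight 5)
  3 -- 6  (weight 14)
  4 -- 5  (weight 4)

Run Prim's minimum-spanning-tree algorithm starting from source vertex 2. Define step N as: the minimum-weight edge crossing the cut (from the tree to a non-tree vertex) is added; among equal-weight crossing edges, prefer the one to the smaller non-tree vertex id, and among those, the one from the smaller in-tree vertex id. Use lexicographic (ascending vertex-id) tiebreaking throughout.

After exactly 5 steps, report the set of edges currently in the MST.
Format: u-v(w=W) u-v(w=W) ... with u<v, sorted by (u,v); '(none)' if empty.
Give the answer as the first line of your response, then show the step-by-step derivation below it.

0-5(w=4) 2-5(w=3) 2-6(w=5) 3-6(w=14) 4-5(w=4)

step 1: add edge 2-5 (w=3); MST = {2-5(w=3)}
step 2: add edge 0-5 (w=4); MST = {0-5(w=4) 2-5(w=3)}
step 3: add edge 4-5 (w=4); MST = {0-5(w=4) 2-5(w=3) 4-5(w=4)}
step 4: add edge 2-6 (w=5); MST = {0-5(w=4) 2-5(w=3) 2-6(w=5) 4-5(w=4)}
step 5: add edge 3-6 (w=14); MST = {0-5(w=4) 2-5(w=3) 2-6(w=5) 3-6(w=14) 4-5(w=4)}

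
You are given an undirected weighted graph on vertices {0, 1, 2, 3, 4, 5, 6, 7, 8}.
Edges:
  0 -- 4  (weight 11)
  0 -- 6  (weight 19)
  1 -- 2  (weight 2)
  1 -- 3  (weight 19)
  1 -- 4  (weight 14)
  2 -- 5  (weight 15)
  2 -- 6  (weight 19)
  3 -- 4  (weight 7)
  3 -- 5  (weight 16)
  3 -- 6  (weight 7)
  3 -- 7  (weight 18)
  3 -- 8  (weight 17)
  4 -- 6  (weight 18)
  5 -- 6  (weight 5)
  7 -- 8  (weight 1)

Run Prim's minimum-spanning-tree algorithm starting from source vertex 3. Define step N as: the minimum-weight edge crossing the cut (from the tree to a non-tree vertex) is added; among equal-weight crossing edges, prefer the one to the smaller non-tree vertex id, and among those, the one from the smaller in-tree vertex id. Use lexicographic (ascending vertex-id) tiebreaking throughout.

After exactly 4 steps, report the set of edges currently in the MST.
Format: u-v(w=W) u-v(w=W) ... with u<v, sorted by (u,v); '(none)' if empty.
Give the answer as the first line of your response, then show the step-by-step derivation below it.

0-4(w=11) 3-4(w=7) 3-6(w=7) 5-6(w=5)

step 1: add edge 3-4 (w=7); MST = {3-4(w=7)}
step 2: add edge 3-6 (w=7); MST = {3-4(w=7) 3-6(w=7)}
step 3: add edge 5-6 (w=5); MST = {3-4(w=7) 3-6(w=7) 5-6(w=5)}
step 4: add edge 0-4 (w=11); MST = {0-4(w=11) 3-4(w=7) 3-6(w=7) 5-6(w=5)}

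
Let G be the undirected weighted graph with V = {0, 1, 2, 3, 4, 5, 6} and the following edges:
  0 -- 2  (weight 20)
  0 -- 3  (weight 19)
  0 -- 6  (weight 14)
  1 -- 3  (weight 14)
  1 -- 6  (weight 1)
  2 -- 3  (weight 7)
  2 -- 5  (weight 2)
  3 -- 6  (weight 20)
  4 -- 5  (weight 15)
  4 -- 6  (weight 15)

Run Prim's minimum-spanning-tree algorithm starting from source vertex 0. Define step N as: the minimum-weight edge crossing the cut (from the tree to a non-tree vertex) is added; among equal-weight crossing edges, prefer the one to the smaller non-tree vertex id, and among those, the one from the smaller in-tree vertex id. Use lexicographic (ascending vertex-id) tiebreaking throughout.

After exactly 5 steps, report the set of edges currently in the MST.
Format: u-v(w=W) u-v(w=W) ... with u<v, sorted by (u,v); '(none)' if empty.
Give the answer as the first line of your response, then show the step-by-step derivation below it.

0-6(w=14) 1-3(w=14) 1-6(w=1) 2-3(w=7) 2-5(w=2)

step 1: add edge 0-6 (w=14); MST = {0-6(w=14)}
step 2: add edge 1-6 (w=1); MST = {0-6(w=14) 1-6(w=1)}
step 3: add edge 1-3 (w=14); MST = {0-6(w=14) 1-3(w=14) 1-6(w=1)}
step 4: add edge 2-3 (w=7); MST = {0-6(w=14) 1-3(w=14) 1-6(w=1) 2-3(w=7)}
step 5: add edge 2-5 (w=2); MST = {0-6(w=14) 1-3(w=14) 1-6(w=1) 2-3(w=7) 2-5(w=2)}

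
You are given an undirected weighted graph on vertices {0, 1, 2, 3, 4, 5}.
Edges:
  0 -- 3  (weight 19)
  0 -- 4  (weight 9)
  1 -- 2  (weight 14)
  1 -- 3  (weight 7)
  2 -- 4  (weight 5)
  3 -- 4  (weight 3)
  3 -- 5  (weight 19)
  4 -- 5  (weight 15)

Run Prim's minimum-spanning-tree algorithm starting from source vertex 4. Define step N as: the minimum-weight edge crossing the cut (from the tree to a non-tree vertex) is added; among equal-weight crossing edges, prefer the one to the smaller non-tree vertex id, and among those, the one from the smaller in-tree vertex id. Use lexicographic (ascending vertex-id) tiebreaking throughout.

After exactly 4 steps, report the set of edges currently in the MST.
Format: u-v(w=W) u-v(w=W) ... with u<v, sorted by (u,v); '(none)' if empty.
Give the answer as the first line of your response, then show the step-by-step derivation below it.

0-4(w=9) 1-3(w=7) 2-4(w=5) 3-4(w=3)

step 1: add edge 3-4 (w=3); MST = {3-4(w=3)}
step 2: add edge 2-4 (w=5); MST = {2-4(w=5) 3-4(w=3)}
step 3: add edge 1-3 (w=7); MST = {1-3(w=7) 2-4(w=5) 3-4(w=3)}
step 4: add edge 0-4 (w=9); MST = {0-4(w=9) 1-3(w=7) 2-4(w=5) 3-4(w=3)}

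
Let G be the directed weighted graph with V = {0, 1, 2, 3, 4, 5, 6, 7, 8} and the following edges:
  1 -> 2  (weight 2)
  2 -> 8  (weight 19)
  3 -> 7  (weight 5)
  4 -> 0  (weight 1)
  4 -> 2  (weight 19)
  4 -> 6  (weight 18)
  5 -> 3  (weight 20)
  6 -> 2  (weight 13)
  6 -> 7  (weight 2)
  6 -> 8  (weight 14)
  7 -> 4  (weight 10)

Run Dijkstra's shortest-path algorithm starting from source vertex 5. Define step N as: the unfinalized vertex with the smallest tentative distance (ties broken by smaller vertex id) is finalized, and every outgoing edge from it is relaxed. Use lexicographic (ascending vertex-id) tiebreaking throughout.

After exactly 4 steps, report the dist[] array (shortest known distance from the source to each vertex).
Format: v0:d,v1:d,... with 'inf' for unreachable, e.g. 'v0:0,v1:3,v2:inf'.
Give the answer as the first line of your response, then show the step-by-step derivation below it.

v0:36,v1:inf,v2:54,v3:20,v4:35,v5:0,v6:53,v7:25,v8:inf

step 1: dist = v0:inf,v1:inf,v2:inf,v3:20,v4:inf,v5:0,v6:inf,v7:inf,v8:inf
step 2: dist = v0:inf,v1:inf,v2:inf,v3:20,v4:inf,v5:0,v6:inf,v7:25,v8:inf
step 3: dist = v0:inf,v1:inf,v2:inf,v3:20,v4:35,v5:0,v6:inf,v7:25,v8:inf
step 4: dist = v0:36,v1:inf,v2:54,v3:20,v4:35,v5:0,v6:53,v7:25,v8:inf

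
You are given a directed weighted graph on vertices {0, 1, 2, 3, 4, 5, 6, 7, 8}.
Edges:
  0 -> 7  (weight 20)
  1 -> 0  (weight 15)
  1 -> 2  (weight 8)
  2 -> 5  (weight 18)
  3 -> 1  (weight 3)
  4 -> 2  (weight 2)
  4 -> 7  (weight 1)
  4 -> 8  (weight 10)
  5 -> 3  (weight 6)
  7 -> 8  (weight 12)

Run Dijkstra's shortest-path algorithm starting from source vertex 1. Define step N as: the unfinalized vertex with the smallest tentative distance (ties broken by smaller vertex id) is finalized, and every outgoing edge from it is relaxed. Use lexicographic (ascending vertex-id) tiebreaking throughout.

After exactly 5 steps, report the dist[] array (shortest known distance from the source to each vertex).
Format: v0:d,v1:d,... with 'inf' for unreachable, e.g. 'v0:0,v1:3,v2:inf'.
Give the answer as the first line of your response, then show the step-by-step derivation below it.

v0:15,v1:0,v2:8,v3:32,v4:inf,v5:26,v6:inf,v7:35,v8:inf

step 1: dist = v0:15,v1:0,v2:8,v3:inf,v4:inf,v5:inf,v6:inf,v7:inf,v8:inf
step 2: dist = v0:15,v1:0,v2:8,v3:inf,v4:inf,v5:26,v6:inf,v7:inf,v8:inf
step 3: dist = v0:15,v1:0,v2:8,v3:inf,v4:inf,v5:26,v6:inf,v7:35,v8:inf
step 4: dist = v0:15,v1:0,v2:8,v3:32,v4:inf,v5:26,v6:inf,v7:35,v8:inf
step 5: dist = v0:15,v1:0,v2:8,v3:32,v4:inf,v5:26,v6:inf,v7:35,v8:inf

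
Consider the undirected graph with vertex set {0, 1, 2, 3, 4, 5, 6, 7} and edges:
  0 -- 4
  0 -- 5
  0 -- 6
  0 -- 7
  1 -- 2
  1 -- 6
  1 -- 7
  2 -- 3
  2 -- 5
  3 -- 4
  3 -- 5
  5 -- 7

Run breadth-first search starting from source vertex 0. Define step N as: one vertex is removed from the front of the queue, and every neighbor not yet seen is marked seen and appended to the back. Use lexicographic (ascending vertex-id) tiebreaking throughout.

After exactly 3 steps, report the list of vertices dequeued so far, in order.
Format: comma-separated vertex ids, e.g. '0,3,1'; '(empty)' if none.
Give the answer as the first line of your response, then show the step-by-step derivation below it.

0,4,5

step 1: dequeue 0; queue=[4,5,6,7]; order=0
step 2: dequeue 4; queue=[5,6,7,3]; order=0,4
step 3: dequeue 5; queue=[6,7,3,2]; order=0,4,5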